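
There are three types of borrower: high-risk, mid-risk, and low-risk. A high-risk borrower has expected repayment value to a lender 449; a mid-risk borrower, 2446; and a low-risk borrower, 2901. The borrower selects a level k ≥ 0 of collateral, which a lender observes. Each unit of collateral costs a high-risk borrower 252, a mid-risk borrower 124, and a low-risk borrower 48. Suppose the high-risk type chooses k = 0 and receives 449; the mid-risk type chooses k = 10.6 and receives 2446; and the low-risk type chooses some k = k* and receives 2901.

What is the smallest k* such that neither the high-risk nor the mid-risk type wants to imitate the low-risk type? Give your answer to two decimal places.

14.27

High-risk type (on-path payoff 449) won't mimic when 449 ≥ 2901 − 252·k*, i.e. k* ≥ 9.73.
Mid-risk type (on-path payoff 2446 − 124×10.6 = 1131.6) won't mimic when 1131.6 ≥ 2901 − 124·k*, i.e. k* ≥ 14.27.
Both must hold, so k* = max(9.73, 14.27) = 14.27. The mid-risk type's constraint binds.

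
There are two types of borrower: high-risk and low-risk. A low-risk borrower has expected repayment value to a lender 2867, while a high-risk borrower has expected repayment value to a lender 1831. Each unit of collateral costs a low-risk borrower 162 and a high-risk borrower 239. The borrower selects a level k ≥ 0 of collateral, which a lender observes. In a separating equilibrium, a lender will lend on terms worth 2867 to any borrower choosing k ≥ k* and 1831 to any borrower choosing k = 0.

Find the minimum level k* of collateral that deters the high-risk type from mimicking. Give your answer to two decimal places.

A high-risk borrower choosing k = 0 receives 1831.
Imitating at k* instead would pay 2867 at cost 239·k*, netting 2867 − 239·k*.
Indifference: 1831 = 2867 − 239·k*, so k* = (2867 − 1831) / 239 ≈ 4.33.
This is the high-risk type's binding incentive-compatibility constraint; any k ≥ 4.33 sustains separation on that side.

4.33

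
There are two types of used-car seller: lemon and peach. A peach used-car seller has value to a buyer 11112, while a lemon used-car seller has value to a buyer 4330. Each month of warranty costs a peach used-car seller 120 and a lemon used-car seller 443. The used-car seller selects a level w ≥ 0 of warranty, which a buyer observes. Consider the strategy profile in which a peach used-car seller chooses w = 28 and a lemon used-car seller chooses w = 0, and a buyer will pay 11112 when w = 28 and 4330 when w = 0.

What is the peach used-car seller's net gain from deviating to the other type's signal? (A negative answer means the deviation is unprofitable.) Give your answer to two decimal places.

Playing w = 28 the peach used-car seller receives 11112 − 120 × 28 = 7752.
Deviating to w = 0 yields 4330 instead.
Gain from deviating: 4330 − 7752 = -3422.00.
The gain is negative, so the peach type's incentive-compatibility constraint is satisfied.

-3422.00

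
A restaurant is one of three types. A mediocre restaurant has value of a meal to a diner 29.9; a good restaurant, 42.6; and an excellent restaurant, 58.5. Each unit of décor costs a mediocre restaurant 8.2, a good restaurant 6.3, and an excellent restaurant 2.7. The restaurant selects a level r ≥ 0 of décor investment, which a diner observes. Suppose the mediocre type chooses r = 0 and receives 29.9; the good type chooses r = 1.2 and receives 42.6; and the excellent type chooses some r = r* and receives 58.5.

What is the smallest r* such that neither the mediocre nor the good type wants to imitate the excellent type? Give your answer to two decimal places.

3.72

Mediocre type (on-path payoff 29.9) won't mimic when 29.9 ≥ 58.5 − 8.2·r*, i.e. r* ≥ 3.49.
Good type (on-path payoff 42.6 − 6.3×1.2 = 35.04) won't mimic when 35.04 ≥ 58.5 − 6.3·r*, i.e. r* ≥ 3.72.
Both must hold, so r* = max(3.49, 3.72) = 3.72. The good type's constraint binds.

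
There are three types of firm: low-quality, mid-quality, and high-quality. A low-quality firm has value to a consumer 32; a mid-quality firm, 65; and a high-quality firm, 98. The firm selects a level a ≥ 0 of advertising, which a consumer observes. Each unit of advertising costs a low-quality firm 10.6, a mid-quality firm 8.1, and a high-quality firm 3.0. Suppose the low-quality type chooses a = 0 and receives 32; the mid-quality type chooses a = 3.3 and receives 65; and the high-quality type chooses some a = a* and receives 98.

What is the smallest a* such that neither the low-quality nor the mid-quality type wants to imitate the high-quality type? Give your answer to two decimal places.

Mid-quality type (on-path payoff 65 − 8.1×3.3 = 38.27) won't mimic when 38.27 ≥ 98 − 8.1·a*, i.e. a* ≥ 7.37.
Low-quality type (on-path payoff 32) won't mimic when 32 ≥ 98 − 10.6·a*, i.e. a* ≥ 6.23.
Both must hold, so a* = max(6.23, 7.37) = 7.37. The mid-quality type's constraint binds.

7.37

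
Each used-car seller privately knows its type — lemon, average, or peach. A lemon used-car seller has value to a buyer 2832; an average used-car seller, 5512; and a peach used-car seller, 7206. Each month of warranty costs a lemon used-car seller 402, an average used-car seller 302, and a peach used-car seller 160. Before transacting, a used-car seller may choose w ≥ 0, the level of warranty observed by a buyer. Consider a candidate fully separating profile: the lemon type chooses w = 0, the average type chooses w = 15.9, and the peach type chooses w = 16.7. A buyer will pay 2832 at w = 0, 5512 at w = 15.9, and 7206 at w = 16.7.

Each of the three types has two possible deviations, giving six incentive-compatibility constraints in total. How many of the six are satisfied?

4

Average (own payoff 5512 − 302×15.9 = 710.2): to w=0 gives 2832 → profitable ✗; to w=16.7 gives 7206 − 302×16.7 = 2162.6 → profitable ✗.
Peach (own payoff 7206 − 160×16.7 = 4534): to w=0 gives 2832 → no gain ✓; to w=15.9 gives 5512 − 160×15.9 = 2968 → no gain ✓.
Lemon (own payoff 2832): to w=15.9 gives 5512 − 402×15.9 = -879.8 → no gain ✓; to w=16.7 gives 7206 − 402×16.7 = 492.6 → no gain ✓.
4 of the 6 constraints hold; not an equilibrium.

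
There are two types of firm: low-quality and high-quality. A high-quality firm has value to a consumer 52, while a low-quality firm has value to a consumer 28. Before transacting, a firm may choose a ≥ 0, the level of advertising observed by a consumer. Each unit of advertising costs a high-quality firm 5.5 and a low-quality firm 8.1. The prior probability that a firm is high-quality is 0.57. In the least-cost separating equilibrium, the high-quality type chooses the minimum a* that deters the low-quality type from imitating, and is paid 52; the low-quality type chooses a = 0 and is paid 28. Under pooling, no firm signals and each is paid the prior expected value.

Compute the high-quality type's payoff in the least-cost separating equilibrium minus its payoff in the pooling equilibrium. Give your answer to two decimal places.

Least-cost separating signal: a* solves 28 = 52 − 8.1·a*, so a* = (52 − 28)/8.1 ≈ 2.9630.
High-quality type's separating payoff: 52 − 5.5 × a* = 52 − 5.5 × (52 − 28)/8.1 = 52 − 132/8.1 ≈ 35.7037.
Pooling payoff: 0.57 × 52 + 0.43 × 28 = 41.68.
Difference: 35.7037 − 41.68 = -5.9763, i.e. -5.98 to two decimal places.
The high-quality type would prefer the pooling outcome.

-5.98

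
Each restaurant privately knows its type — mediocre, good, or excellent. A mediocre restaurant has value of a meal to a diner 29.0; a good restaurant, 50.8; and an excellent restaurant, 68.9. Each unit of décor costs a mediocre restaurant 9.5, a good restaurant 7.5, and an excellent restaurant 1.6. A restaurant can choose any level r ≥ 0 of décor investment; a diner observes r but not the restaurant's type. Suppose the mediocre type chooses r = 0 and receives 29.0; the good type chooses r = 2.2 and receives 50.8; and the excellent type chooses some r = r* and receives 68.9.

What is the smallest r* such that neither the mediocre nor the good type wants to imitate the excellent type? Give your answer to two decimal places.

4.61

Good type (on-path payoff 50.8 − 7.5×2.2 = 34.3) won't mimic when 34.3 ≥ 68.9 − 7.5·r*, i.e. r* ≥ 4.61.
Mediocre type (on-path payoff 29.0) won't mimic when 29.0 ≥ 68.9 − 9.5·r*, i.e. r* ≥ 4.20.
Both must hold, so r* = max(4.20, 4.61) = 4.61. The good type's constraint binds.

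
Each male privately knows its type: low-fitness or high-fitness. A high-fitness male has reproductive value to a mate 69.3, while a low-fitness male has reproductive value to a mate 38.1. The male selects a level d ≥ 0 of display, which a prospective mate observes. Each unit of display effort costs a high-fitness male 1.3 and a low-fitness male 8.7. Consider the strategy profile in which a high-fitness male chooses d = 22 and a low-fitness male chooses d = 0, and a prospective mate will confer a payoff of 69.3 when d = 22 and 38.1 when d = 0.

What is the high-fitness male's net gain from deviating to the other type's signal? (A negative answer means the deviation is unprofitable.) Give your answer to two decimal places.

Playing d = 22 the high-fitness male receives 69.3 − 1.3 × 22 = 40.7.
Deviating to d = 0 yields 38.1 instead.
Gain from deviating: 38.1 − 40.7 = -2.60.
The gain is negative, so the high-fitness type's incentive-compatibility constraint is satisfied.

-2.60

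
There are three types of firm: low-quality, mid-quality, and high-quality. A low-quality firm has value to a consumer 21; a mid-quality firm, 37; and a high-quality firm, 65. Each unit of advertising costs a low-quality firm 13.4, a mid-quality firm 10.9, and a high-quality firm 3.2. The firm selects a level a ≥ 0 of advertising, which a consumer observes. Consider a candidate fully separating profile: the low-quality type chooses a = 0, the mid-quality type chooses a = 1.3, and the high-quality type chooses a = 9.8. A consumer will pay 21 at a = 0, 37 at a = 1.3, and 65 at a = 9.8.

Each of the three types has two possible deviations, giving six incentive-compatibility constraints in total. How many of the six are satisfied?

Low-quality (own payoff 21): to a=1.3 gives 37 − 13.4×1.3 = 19.58 → no gain ✓; to a=9.8 gives 65 − 13.4×9.8 = -66.32 → no gain ✓.
Mid-quality (own payoff 37 − 10.9×1.3 = 22.83): to a=0 gives 21 → no gain ✓; to a=9.8 gives 65 − 10.9×9.8 = -41.82 → no gain ✓.
High-quality (own payoff 65 − 3.2×9.8 = 33.64): to a=0 gives 21 → no gain ✓; to a=1.3 gives 37 − 3.2×1.3 = 32.84 → no gain ✓.
6 of the 6 constraints hold; this profile is a separating equilibrium.

6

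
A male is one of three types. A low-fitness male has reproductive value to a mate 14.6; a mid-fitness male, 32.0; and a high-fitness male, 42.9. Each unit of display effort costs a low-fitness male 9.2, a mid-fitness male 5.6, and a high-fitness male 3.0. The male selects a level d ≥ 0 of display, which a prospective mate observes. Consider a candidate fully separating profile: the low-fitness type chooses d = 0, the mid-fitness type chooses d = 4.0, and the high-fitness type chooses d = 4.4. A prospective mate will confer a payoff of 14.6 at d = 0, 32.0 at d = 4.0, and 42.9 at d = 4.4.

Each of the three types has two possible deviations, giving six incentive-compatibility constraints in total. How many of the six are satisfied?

4

Low-fitness (own payoff 14.6): to d=4.0 gives 32.0 − 9.2×4.0 = -4.8 → no gain ✓; to d=4.4 gives 42.9 − 9.2×4.4 = 2.42 → no gain ✓.
High-fitness (own payoff 42.9 − 3.0×4.4 = 29.7): to d=0 gives 14.6 → no gain ✓; to d=4.0 gives 32.0 − 3.0×4.0 = 20 → no gain ✓.
Mid-fitness (own payoff 32.0 − 5.6×4.0 = 9.6): to d=0 gives 14.6 → profitable ✗; to d=4.4 gives 42.9 − 5.6×4.4 = 18.26 → profitable ✗.
4 of the 6 constraints hold; not an equilibrium.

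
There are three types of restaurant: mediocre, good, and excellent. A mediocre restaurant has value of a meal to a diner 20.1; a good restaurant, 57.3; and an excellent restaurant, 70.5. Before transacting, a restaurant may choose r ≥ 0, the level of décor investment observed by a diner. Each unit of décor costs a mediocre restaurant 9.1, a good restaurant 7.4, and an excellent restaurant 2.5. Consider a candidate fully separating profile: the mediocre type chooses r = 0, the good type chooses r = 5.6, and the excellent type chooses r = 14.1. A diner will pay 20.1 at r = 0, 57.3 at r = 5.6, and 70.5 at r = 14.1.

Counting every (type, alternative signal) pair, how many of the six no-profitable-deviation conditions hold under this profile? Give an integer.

Excellent (own payoff 70.5 − 2.5×14.1 = 35.25): to r=0 gives 20.1 → no gain ✓; to r=5.6 gives 57.3 − 2.5×5.6 = 43.3 → profitable ✗.
Good (own payoff 57.3 − 7.4×5.6 = 15.86): to r=0 gives 20.1 → profitable ✗; to r=14.1 gives 70.5 − 7.4×14.1 = -33.84 → no gain ✓.
Mediocre (own payoff 20.1): to r=5.6 gives 57.3 − 9.1×5.6 = 6.34 → no gain ✓; to r=14.1 gives 70.5 − 9.1×14.1 = -57.81 → no gain ✓.
4 of the 6 constraints hold; not an equilibrium.

4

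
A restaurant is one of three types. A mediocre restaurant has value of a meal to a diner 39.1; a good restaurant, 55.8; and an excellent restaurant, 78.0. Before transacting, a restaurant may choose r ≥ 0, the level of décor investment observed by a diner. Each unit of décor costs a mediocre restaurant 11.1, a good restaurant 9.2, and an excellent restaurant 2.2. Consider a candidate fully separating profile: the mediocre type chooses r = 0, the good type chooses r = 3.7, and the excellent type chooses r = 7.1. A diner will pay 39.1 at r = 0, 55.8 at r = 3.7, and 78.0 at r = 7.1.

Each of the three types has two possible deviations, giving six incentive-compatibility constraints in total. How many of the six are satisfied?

5

Mediocre (own payoff 39.1): to r=3.7 gives 55.8 − 11.1×3.7 = 14.73 → no gain ✓; to r=7.1 gives 78.0 − 11.1×7.1 = -0.81 → no gain ✓.
Good (own payoff 55.8 − 9.2×3.7 = 21.76): to r=0 gives 39.1 → profitable ✗; to r=7.1 gives 78.0 − 9.2×7.1 = 12.68 → no gain ✓.
Excellent (own payoff 78.0 − 2.2×7.1 = 62.38): to r=0 gives 39.1 → no gain ✓; to r=3.7 gives 55.8 − 2.2×3.7 = 47.66 → no gain ✓.
5 of the 6 constraints hold; not an equilibrium.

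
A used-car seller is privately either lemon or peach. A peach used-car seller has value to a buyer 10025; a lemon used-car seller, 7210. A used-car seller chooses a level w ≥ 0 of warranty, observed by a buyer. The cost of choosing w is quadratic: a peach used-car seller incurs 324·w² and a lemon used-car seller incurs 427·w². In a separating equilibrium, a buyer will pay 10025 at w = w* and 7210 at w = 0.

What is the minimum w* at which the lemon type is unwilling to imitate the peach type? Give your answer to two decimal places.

2.57

The lemon type at w = 0 receives 7210; imitating at w* yields 10025 − 427·w*².
Indifference: 7210 = 10025 − 427·w*², so w*² = (10025 − 7210) / 427 ≈ 6.5925.
w* = √6.5925 ≈ 2.57.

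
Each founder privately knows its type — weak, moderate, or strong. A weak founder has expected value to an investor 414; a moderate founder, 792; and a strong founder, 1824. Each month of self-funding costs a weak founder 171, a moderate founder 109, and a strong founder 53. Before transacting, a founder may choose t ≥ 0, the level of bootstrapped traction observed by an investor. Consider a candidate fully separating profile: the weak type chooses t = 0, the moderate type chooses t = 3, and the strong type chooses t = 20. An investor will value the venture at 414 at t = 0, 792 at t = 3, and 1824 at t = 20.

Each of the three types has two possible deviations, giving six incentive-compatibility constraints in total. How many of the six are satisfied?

6

Moderate (own payoff 792 − 109×3 = 465): to t=0 gives 414 → no gain ✓; to t=20 gives 1824 − 109×20 = -356 → no gain ✓.
Strong (own payoff 1824 − 53×20 = 764): to t=0 gives 414 → no gain ✓; to t=3 gives 792 − 53×3 = 633 → no gain ✓.
Weak (own payoff 414): to t=3 gives 792 − 171×3 = 279 → no gain ✓; to t=20 gives 1824 − 171×20 = -1596 → no gain ✓.
6 of the 6 constraints hold; this profile is a separating equilibrium.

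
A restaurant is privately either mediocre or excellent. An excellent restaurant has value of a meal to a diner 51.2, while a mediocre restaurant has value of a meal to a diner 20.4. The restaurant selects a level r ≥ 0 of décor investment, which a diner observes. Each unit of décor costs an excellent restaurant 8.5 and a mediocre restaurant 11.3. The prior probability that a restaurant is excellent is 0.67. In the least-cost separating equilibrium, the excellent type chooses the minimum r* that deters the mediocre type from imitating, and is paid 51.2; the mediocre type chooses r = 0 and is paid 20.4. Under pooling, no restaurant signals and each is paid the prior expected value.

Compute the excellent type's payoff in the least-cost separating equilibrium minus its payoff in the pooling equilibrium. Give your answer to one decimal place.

-13.0

Least-cost separating signal: r* solves 20.4 = 51.2 − 11.3·r*, so r* = (51.2 − 20.4)/11.3 ≈ 2.7257.
Excellent type's separating payoff: 51.2 − 8.5 × r* = 51.2 − 8.5 × (51.2 − 20.4)/11.3 = 51.2 − 261.8/11.3 ≈ 28.032.
Pooling payoff: 0.67 × 51.2 + 0.33 × 20.4 = 41.036.
Difference: 28.032 − 41.036 = -13.004, i.e. -13.0 to one decimal place.
The excellent type would prefer the pooling outcome.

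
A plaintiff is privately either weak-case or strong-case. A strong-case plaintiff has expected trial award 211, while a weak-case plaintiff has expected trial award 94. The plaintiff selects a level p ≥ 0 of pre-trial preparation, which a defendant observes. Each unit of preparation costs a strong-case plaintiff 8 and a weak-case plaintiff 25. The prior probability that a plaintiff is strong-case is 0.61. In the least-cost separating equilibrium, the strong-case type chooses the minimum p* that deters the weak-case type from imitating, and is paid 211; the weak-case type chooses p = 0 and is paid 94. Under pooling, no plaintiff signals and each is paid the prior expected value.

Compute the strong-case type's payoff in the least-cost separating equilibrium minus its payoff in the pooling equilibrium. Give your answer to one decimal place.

8.2

Least-cost separating signal: p* solves 94 = 211 − 25·p*, so p* = (211 − 94)/25 = 4.68.
Strong-case type's separating payoff: 211 − 8 × p* = 211 − 8 × (211 − 94)/25 = 211 − 936/25 = 173.56.
Pooling payoff: 0.61 × 211 + 0.39 × 94 = 165.37.
Difference: 173.56 − 165.37 = 8.19, i.e. 8.2 to one decimal place.
The strong-case type prefers to separate.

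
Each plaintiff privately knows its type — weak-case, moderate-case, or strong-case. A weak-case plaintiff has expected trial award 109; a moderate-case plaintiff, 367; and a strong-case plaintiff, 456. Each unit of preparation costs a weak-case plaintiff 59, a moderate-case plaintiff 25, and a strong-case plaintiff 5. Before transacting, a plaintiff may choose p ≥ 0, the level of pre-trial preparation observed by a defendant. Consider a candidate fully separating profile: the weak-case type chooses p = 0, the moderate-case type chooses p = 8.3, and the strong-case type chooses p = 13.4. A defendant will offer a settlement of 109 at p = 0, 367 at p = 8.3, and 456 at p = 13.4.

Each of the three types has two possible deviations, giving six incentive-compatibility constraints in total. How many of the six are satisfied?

Strong-case (own payoff 456 − 5×13.4 = 389): to p=0 gives 109 → no gain ✓; to p=8.3 gives 367 − 5×8.3 = 325.5 → no gain ✓.
Moderate-case (own payoff 367 − 25×8.3 = 159.5): to p=0 gives 109 → no gain ✓; to p=13.4 gives 456 − 25×13.4 = 121 → no gain ✓.
Weak-case (own payoff 109): to p=8.3 gives 367 − 59×8.3 = -122.7 → no gain ✓; to p=13.4 gives 456 − 59×13.4 = -334.6 → no gain ✓.
6 of the 6 constraints hold; this profile is a separating equilibrium.

6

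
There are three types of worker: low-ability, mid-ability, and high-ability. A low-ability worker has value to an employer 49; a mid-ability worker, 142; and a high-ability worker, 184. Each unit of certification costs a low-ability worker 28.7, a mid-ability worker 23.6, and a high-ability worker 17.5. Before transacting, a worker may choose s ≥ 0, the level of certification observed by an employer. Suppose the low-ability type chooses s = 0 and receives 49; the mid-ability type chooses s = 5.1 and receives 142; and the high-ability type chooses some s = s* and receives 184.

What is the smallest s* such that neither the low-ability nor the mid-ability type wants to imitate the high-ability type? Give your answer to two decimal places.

6.88

Low-ability type (on-path payoff 49) won't mimic when 49 ≥ 184 − 28.7·s*, i.e. s* ≥ 4.70.
Mid-ability type (on-path payoff 142 − 23.6×5.1 = 21.64) won't mimic when 21.64 ≥ 184 − 23.6·s*, i.e. s* ≥ 6.88.
Both must hold, so s* = max(4.70, 6.88) = 6.88. The mid-ability type's constraint binds.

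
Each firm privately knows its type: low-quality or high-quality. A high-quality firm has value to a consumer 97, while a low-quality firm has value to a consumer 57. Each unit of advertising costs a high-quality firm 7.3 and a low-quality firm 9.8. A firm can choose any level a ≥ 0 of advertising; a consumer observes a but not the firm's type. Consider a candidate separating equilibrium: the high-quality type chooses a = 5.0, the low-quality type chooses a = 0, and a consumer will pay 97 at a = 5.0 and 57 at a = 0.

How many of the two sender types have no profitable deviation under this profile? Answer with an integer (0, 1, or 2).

2

Low-quality type: stay at 0 → 57; mimic → 97 − 9.8 × 5.0 = 48. IC holds (57 ≥ 48).
High-quality type: signal → 97 − 7.3 × 5.0 = 60.5; deviate to 0 → 57. IC holds (60.5 ≥ 57).
2 of 2 constraints hold, so this is a separating equilibrium.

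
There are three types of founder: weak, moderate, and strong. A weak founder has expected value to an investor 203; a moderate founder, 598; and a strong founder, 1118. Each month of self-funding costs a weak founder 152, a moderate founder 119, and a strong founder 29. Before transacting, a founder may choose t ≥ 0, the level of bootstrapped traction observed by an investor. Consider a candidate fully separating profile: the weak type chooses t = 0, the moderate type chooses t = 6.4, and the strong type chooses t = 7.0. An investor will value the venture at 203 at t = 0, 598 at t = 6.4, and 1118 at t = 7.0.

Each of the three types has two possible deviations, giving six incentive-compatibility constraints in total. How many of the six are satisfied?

4

Weak (own payoff 203): to t=6.4 gives 598 − 152×6.4 = -374.8 → no gain ✓; to t=7.0 gives 1118 − 152×7.0 = 54 → no gain ✓.
Moderate (own payoff 598 − 119×6.4 = -163.6): to t=0 gives 203 → profitable ✗; to t=7.0 gives 1118 − 119×7.0 = 285 → profitable ✗.
Strong (own payoff 1118 − 29×7.0 = 915): to t=0 gives 203 → no gain ✓; to t=6.4 gives 598 − 29×6.4 = 412.4 → no gain ✓.
4 of the 6 constraints hold; not an equilibrium.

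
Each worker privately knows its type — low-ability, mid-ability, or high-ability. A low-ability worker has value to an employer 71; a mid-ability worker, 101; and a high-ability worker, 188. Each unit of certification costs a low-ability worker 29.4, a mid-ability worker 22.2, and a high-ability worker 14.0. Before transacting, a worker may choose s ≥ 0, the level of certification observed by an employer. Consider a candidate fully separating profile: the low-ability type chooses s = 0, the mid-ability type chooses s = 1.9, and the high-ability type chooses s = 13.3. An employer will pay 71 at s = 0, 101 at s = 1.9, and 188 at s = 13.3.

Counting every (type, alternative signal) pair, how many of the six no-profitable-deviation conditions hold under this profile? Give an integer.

High-ability (own payoff 188 − 14.0×13.3 = 1.8): to s=0 gives 71 → profitable ✗; to s=1.9 gives 101 − 14.0×1.9 = 74.4 → profitable ✗.
Mid-ability (own payoff 101 − 22.2×1.9 = 58.82): to s=0 gives 71 → profitable ✗; to s=13.3 gives 188 − 22.2×13.3 = -107.26 → no gain ✓.
Low-ability (own payoff 71): to s=1.9 gives 101 − 29.4×1.9 = 45.14 → no gain ✓; to s=13.3 gives 188 − 29.4×13.3 = -203.02 → no gain ✓.
3 of the 6 constraints hold; not an equilibrium.

3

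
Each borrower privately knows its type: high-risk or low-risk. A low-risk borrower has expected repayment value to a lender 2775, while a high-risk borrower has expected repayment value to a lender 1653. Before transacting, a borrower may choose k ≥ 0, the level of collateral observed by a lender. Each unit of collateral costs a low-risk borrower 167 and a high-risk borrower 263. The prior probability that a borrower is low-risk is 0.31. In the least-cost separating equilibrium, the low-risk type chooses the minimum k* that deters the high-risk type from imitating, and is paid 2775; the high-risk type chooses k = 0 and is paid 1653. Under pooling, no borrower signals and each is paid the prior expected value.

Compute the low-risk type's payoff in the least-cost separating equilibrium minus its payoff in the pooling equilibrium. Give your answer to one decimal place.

61.7

Least-cost separating signal: k* solves 1653 = 2775 − 263·k*, so k* = (2775 − 1653)/263 ≈ 4.2662.
Low-risk type's separating payoff: 2775 − 167 × k* = 2775 − 167 × (2775 − 1653)/263 = 2775 − 187374/263 ≈ 2062.551.
Pooling payoff: 0.31 × 2775 + 0.69 × 1653 = 2000.82.
Difference: 2062.551 − 2000.82 = 61.731, i.e. 61.7 to one decimal place.
The low-risk type prefers to separate.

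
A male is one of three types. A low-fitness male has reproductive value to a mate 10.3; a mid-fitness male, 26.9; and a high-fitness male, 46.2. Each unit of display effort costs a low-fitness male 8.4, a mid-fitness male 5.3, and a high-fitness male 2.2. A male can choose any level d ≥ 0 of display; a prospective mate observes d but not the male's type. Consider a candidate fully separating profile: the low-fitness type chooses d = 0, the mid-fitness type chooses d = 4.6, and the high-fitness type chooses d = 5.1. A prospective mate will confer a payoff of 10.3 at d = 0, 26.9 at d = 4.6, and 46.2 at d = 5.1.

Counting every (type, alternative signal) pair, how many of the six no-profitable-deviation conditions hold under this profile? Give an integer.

Mid-fitness (own payoff 26.9 − 5.3×4.6 = 2.52): to d=0 gives 10.3 → profitable ✗; to d=5.1 gives 46.2 − 5.3×5.1 = 19.17 → profitable ✗.
Low-fitness (own payoff 10.3): to d=4.6 gives 26.9 − 8.4×4.6 = -11.74 → no gain ✓; to d=5.1 gives 46.2 − 8.4×5.1 = 3.36 → no gain ✓.
High-fitness (own payoff 46.2 − 2.2×5.1 = 34.98): to d=0 gives 10.3 → no gain ✓; to d=4.6 gives 26.9 − 2.2×4.6 = 16.78 → no gain ✓.
4 of the 6 constraints hold; not an equilibrium.

4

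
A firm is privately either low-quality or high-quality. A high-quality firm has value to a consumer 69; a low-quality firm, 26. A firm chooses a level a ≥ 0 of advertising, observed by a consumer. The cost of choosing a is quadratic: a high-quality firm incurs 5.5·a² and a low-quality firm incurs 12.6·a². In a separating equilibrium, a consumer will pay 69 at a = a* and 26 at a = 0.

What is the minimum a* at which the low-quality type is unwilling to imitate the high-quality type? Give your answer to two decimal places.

1.85

The low-quality type at a = 0 receives 26; imitating at a* yields 69 − 12.6·a*².
Indifference: 26 = 69 − 12.6·a*², so a*² = (69 − 26) / 12.6 ≈ 3.4127.
a* = √3.4127 ≈ 1.85.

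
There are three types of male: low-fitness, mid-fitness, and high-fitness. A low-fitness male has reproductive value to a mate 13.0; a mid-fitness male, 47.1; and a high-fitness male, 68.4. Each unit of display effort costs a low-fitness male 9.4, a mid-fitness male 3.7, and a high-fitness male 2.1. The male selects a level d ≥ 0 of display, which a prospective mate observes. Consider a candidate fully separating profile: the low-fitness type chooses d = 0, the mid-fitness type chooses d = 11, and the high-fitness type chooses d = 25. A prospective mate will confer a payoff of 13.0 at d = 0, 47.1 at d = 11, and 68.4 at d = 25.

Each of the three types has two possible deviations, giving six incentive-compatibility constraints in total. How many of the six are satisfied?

Mid-fitness (own payoff 47.1 − 3.7×11 = 6.4): to d=0 gives 13.0 → profitable ✗; to d=25 gives 68.4 − 3.7×25 = -24.1 → no gain ✓.
Low-fitness (own payoff 13.0): to d=11 gives 47.1 − 9.4×11 = -56.3 → no gain ✓; to d=25 gives 68.4 − 9.4×25 = -166.6 → no gain ✓.
High-fitness (own payoff 68.4 − 2.1×25 = 15.9): to d=0 gives 13.0 → no gain ✓; to d=11 gives 47.1 − 2.1×11 = 24 → profitable ✗.
4 of the 6 constraints hold; not an equilibrium.

4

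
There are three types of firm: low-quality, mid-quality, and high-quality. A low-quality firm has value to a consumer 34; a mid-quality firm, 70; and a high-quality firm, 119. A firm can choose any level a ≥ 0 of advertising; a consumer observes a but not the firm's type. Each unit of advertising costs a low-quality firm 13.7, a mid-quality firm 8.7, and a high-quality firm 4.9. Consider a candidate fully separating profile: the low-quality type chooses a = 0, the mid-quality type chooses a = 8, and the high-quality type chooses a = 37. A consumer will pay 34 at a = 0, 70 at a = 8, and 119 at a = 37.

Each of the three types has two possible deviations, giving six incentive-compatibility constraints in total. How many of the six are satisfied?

Low-quality (own payoff 34): to a=8 gives 70 − 13.7×8 = -39.6 → no gain ✓; to a=37 gives 119 − 13.7×37 = -387.9 → no gain ✓.
High-quality (own payoff 119 − 4.9×37 = -62.3): to a=0 gives 34 → profitable ✗; to a=8 gives 70 − 4.9×8 = 30.8 → profitable ✗.
Mid-quality (own payoff 70 − 8.7×8 = 0.4): to a=0 gives 34 → profitable ✗; to a=37 gives 119 − 8.7×37 = -202.9 → no gain ✓.
3 of the 6 constraints hold; not an equilibrium.

3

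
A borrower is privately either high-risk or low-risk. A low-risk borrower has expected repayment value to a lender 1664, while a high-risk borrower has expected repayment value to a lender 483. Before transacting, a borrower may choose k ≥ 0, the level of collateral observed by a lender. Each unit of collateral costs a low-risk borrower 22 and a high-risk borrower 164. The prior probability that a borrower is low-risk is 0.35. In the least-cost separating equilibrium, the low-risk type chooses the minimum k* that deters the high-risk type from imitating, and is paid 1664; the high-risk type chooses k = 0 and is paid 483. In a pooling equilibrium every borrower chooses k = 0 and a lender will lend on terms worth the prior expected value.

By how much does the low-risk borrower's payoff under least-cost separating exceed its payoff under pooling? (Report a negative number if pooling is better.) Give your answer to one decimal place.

Least-cost separating signal: k* solves 483 = 1664 − 164·k*, so k* = (1664 − 483)/164 ≈ 7.2012.
Low-risk type's separating payoff: 1664 − 22 × k* = 1664 − 22 × (1664 − 483)/164 = 1664 − 25982/164 ≈ 1505.573.
Pooling payoff: 0.35 × 1664 + 0.65 × 483 = 896.35.
Difference: 1505.573 − 896.35 = 609.223, i.e. 609.2 to one decimal place.
The low-risk type prefers to separate.

609.2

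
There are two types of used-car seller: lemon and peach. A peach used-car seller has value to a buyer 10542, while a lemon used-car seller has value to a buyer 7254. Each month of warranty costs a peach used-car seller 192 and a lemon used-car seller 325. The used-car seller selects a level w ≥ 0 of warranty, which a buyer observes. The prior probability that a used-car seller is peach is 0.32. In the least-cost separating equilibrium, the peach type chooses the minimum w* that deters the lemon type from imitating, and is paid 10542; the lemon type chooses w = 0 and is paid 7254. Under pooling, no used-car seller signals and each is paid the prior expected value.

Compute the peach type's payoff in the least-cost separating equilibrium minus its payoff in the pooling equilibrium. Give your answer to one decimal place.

293.4

Least-cost separating signal: w* solves 7254 = 10542 − 325·w*, so w* = (10542 − 7254)/325 ≈ 10.1169.
Peach type's separating payoff: 10542 − 192 × w* = 10542 − 192 × (10542 − 7254)/325 = 10542 − 631296/325 ≈ 8599.551.
Pooling payoff: 0.32 × 10542 + 0.68 × 7254 = 8306.16.
Difference: 8599.551 − 8306.16 = 293.391, i.e. 293.4 to one decimal place.
The peach type prefers to separate.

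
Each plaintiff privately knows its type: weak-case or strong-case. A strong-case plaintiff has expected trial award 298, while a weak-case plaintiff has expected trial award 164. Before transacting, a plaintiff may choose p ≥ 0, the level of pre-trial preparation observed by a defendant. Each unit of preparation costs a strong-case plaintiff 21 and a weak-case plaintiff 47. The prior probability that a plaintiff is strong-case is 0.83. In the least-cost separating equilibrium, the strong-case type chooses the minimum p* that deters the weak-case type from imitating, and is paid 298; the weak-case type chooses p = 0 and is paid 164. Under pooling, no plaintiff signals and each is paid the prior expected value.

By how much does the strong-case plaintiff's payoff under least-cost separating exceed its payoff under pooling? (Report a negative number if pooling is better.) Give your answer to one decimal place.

Least-cost separating signal: p* solves 164 = 298 − 47·p*, so p* = (298 − 164)/47 ≈ 2.8511.
Strong-case type's separating payoff: 298 − 21 × p* = 298 − 21 × (298 − 164)/47 = 298 − 2814/47 ≈ 238.128.
Pooling payoff: 0.83 × 298 + 0.17 × 164 = 275.22.
Difference: 238.128 − 275.22 = -37.092, i.e. -37.1 to one decimal place.
The strong-case type would prefer the pooling outcome.

-37.1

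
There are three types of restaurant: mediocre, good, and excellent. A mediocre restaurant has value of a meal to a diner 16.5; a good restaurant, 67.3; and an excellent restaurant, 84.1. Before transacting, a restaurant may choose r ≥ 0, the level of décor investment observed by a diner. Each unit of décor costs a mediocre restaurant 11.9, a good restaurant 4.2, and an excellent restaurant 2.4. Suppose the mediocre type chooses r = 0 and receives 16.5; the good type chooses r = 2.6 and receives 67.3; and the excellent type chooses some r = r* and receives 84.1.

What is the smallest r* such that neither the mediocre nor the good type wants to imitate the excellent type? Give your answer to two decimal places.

6.60

Good type (on-path payoff 67.3 − 4.2×2.6 = 56.38) won't mimic when 56.38 ≥ 84.1 − 4.2·r*, i.e. r* ≥ 6.60.
Mediocre type (on-path payoff 16.5) won't mimic when 16.5 ≥ 84.1 − 11.9·r*, i.e. r* ≥ 5.68.
Both must hold, so r* = max(5.68, 6.60) = 6.60. The good type's constraint binds.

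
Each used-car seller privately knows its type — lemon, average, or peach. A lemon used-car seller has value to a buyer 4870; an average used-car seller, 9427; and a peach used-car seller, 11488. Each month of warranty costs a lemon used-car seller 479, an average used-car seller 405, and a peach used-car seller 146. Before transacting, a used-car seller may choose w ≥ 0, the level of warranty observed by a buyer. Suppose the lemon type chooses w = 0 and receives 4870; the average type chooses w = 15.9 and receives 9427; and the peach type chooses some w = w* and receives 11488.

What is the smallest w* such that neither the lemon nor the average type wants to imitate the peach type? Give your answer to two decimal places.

20.99

Average type (on-path payoff 9427 − 405×15.9 = 2987.5) won't mimic when 2987.5 ≥ 11488 − 405·w*, i.e. w* ≥ 20.99.
Lemon type (on-path payoff 4870) won't mimic when 4870 ≥ 11488 − 479·w*, i.e. w* ≥ 13.82.
Both must hold, so w* = max(13.82, 20.99) = 20.99. The average type's constraint binds.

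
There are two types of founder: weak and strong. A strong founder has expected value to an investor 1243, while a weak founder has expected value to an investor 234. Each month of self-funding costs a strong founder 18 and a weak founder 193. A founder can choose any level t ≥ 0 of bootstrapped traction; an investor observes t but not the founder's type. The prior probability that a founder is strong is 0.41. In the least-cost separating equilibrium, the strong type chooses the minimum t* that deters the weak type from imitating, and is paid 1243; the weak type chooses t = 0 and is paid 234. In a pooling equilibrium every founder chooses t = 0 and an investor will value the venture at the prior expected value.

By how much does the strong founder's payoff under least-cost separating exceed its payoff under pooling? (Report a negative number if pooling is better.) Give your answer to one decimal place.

Least-cost separating signal: t* solves 234 = 1243 − 193·t*, so t* = (1243 − 234)/193 ≈ 5.2280.
Strong type's separating payoff: 1243 − 18 × t* = 1243 − 18 × (1243 − 234)/193 = 1243 − 18162/193 ≈ 1148.896.
Pooling payoff: 0.41 × 1243 + 0.59 × 234 = 647.69.
Difference: 1148.896 − 647.69 = 501.206, i.e. 501.2 to one decimal place.
The strong type prefers to separate.

501.2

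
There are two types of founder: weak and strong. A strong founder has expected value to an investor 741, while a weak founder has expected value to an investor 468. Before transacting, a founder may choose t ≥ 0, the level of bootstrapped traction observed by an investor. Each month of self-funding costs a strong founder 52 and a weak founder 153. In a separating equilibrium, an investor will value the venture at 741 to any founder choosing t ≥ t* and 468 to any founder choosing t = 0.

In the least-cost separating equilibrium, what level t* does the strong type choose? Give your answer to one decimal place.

A weak founder choosing t = 0 receives 468.
Imitating at t* instead would pay 741 at cost 153·t*, netting 741 − 153·t*.
Indifference: 468 = 741 − 153·t*, so t* = (741 − 468) / 153 ≈ 1.8.
This is the weak type's binding incentive-compatibility constraint; any t ≥ 1.8 sustains separation on that side.

1.8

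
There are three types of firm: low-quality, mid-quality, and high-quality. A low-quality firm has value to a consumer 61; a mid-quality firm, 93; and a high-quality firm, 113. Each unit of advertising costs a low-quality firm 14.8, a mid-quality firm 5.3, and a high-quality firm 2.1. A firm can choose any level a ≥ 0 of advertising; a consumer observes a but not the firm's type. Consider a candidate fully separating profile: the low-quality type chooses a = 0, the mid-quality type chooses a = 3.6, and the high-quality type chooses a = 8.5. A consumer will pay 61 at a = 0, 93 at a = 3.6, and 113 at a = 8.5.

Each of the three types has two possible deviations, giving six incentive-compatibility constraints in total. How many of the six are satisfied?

6

Mid-quality (own payoff 93 − 5.3×3.6 = 73.92): to a=0 gives 61 → no gain ✓; to a=8.5 gives 113 − 5.3×8.5 = 67.95 → no gain ✓.
High-quality (own payoff 113 − 2.1×8.5 = 95.15): to a=0 gives 61 → no gain ✓; to a=3.6 gives 93 − 2.1×3.6 = 85.44 → no gain ✓.
Low-quality (own payoff 61): to a=3.6 gives 93 − 14.8×3.6 = 39.72 → no gain ✓; to a=8.5 gives 113 − 14.8×8.5 = -12.8 → no gain ✓.
6 of the 6 constraints hold; this profile is a separating equilibrium.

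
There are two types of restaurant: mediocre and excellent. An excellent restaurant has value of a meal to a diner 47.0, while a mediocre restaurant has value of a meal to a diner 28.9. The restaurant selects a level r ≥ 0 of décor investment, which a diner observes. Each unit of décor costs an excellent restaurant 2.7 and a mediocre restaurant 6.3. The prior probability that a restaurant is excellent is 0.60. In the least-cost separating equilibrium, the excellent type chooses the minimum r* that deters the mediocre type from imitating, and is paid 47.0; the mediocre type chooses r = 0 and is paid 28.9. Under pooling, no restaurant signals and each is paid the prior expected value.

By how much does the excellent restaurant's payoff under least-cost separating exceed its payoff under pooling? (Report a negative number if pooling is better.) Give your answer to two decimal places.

Least-cost separating signal: r* solves 28.9 = 47.0 − 6.3·r*, so r* = (47.0 − 28.9)/6.3 ≈ 2.8730.
Excellent type's separating payoff: 47.0 − 2.7 × r* = 47.0 − 2.7 × (47.0 − 28.9)/6.3 = 47.0 − 48.87/6.3 ≈ 39.2429.
Pooling payoff: 0.60 × 47.0 + 0.40 × 28.9 = 39.76.
Difference: 39.2429 − 39.76 = -0.5171, i.e. -0.52 to two decimal places.
The excellent type would prefer the pooling outcome.

-0.52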